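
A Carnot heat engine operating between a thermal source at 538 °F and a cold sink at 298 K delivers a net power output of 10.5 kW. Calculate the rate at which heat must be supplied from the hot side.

Q̇_H ≈ 22.7 kW

T_H = 538 °F → (538 − 32) × 5/9 = 281.11 °C = 554.26 K.
For a reversible engine, η = 1 − T_C/T_H = 1 − 298.00/554.26 = 0.4623.
Q_H = W/η = 10.5/0.4623 = 22.7 kW.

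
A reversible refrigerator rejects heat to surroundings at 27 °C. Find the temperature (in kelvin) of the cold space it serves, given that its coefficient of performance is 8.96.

T_C ≈ 270 K

T_H = 27 °C → 27 + 273.15 = 300.15 K.
COP_R = T_C/(T_H − T_C) ⇒ T_C = T_H·COP_R/(1 + COP_R) = 300.15 × 8.96/(1 + 8.96) = 270 K.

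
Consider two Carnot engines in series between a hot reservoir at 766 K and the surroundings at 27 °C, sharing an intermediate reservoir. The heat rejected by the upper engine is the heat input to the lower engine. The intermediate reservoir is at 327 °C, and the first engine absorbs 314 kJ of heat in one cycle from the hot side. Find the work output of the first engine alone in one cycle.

T_C = 27 °C → 27 + 273.15 = 300.15 K.
T_m = 327 °C → 327 + 273.15 = 600.15 K.
First-stage efficiency η₁ = 1 − T_m/T_H = 1 − 600.15/766.00 = 0.2165.
W₁ = η₁·Q_H = 0.2165 × 314 = 67.99 kJ.

W₁ ≈ 67.99 kJ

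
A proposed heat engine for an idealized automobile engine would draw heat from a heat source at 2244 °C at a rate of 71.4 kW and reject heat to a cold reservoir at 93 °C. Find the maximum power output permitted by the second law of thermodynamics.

T_H = 2244 °C → 2244 + 273.15 = 2517.15 K.
T_C = 93 °C → 93 + 273.15 = 366.15 K.
No engine can exceed the Carnot limit: η_max = 1 − T_C/T_H = 1 − 366.15/2517.15 = 0.8545.
W_max = η_max · Q_H = 0.8545 × 71.4 = 61.01 kW.

Ẇ_max ≈ 61.01 kW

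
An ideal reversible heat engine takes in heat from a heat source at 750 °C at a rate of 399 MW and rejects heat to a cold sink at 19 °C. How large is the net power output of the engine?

T_H = 750 °C → 750 + 273.15 = 1023.15 K.
T_C = 19 °C → 19 + 273.15 = 292.15 K.
The Carnot efficiency is η = 1 − T_C/T_H = 1 − 292.15/1023.15 = 0.7145.
W = η·Q_H = 0.7145 × 399 = 285.1 MW.

Ẇ ≈ 285.1 MW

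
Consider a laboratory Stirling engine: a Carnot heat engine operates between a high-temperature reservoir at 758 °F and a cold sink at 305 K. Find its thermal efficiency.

T_H = 758 °F → (758 − 32) × 5/9 = 403.33 °C = 676.48 K.
Since the cycle is reversible, η = 1 − T_C/T_H = 1 − 305.00/676.48 = 0.5491.

η ≈ 0.5491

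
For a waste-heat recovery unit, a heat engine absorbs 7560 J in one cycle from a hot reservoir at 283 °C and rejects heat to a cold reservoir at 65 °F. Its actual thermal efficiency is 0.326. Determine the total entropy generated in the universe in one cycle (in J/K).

ΔS_univ ≈ 3.888 J/K

T_H = 283 °C → 283 + 273.15 = 556.15 K.
T_C = 65 °F → (65 − 32) × 5/9 = 18.33 °C = 291.48 K.
W = η·Q_H = 0.326 × 7560 = 2465 J, so Q_C = Q_H − W = 5095 J.
Reservoir entropy changes: ΔS_H = −Q_H/T_H = −7560/556.15 = -13.59 J/K and ΔS_C = +Q_C/T_C = 5095/291.48 = 17.48 J/K.
ΔS_univ = −Q_H/T_H + Q_C/T_C = 3.888 J/K (> 0, since η = 0.326 < η_Carnot = 0.476).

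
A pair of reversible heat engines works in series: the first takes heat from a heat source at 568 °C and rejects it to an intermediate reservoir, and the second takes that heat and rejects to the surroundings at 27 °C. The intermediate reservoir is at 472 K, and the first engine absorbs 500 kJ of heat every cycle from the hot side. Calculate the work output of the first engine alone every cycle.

W₁ ≈ 219 kJ

T_H = 568 °C → 568 + 273.15 = 841.15 K.
T_C = 27 °C → 27 + 273.15 = 300.15 K.
First-stage efficiency η₁ = 1 − T_m/T_H = 1 − 472.00/841.15 = 0.4389.
W₁ = η₁·Q_H = 0.4389 × 500 = 219 kJ.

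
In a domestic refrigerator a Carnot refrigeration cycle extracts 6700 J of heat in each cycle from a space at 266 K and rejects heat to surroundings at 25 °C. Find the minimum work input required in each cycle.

T_H = 25 °C → 25 + 273.15 = 298.15 K.
For a reversible refrigerator, COP_R = T_C/(T_H − T_C) = 266.00/32.15 = 8.2737.
W = Q_C/COP_R = 6700/8.2737 = 810 J.

W_in ≈ 810 J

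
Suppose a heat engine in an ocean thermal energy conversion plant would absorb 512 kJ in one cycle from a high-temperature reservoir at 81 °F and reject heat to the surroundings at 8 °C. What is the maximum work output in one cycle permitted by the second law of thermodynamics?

W_max ≈ 32.8 kJ

T_H = 81 °F → (81 − 32) × 5/9 = 27.22 °C = 300.37 K.
T_C = 8 °C → 8 + 273.15 = 281.15 K.
The upper bound on efficiency is η_max = 1 − T_C/T_H = 1 − 281.15/300.37 = 0.0640.
W_max = η_max · Q_H = 0.0640 × 512 = 32.8 kJ.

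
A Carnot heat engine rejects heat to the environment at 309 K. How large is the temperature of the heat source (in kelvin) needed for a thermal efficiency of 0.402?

From η = 1 − T_C/T_H, solving for T_H gives T_H = T_C/(1 − η) = 309.00/(1 − 0.402) = 516.7 K.

T_H ≈ 516.7 K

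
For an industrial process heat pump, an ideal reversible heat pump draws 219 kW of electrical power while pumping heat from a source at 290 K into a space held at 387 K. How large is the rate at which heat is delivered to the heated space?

The Carnot heat-pump COP is COP_HP = T_H/(T_H − T_C) = 387.00/97.00 = 3.9897.
Q_H = COP_HP · W = 3.9897 × 219 = 874 kW.

Q̇_H ≈ 874 kW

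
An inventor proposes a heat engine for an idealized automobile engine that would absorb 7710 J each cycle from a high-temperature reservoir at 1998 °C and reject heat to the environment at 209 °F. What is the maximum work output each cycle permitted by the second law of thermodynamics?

T_H = 1998 °C → 1998 + 273.15 = 2271.15 K.
T_C = 209 °F → (209 − 32) × 5/9 = 98.33 °C = 371.48 K.
No engine can exceed the Carnot limit: η_max = 1 − T_C/T_H = 1 − 371.48/2271.15 = 0.8364.
W_max = η_max · Q_H = 0.8364 × 7710 = 6450 J.

W_max ≈ 6450 J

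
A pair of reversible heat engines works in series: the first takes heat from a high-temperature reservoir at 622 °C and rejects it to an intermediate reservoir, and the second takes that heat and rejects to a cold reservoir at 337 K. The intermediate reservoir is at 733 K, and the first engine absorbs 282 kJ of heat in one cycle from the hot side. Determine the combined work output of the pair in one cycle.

W_total ≈ 176 kJ

T_H = 622 °C → 622 + 273.15 = 895.15 K.
Two reversible stages in series are equivalent to a single Carnot engine between T_H and T_C, so η_total = 1 − T_C/T_H = 1 − 337.00/895.15 = 0.6235.
W_total = η_total · Q_H = 0.6235 × 282 = 176 kJ.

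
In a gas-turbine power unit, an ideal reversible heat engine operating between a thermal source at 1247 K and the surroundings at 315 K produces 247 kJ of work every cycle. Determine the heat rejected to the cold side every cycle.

For a reversible engine, η = 1 − T_C/T_H = 1 − 315.00/1247.00 = 0.7474.
Since Q_C/Q_H = T_C/T_H and Q_H = W/η, Q_C = W·T_C/(T_H − T_C) = 247 × 315.00/932.00 = 83.48 kJ.

Q_C ≈ 83.48 kJ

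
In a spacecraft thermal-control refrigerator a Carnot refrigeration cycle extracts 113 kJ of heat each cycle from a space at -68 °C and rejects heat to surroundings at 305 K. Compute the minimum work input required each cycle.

W_in ≈ 55.0 kJ

T_C = -68 °C → -68 + 273.15 = 205.15 K.
For a reversible refrigerator, COP_R = T_C/(T_H − T_C) = 205.15/99.85 = 2.0546.
W = Q_C/COP_R = 113/2.0546 = 55.0 kJ.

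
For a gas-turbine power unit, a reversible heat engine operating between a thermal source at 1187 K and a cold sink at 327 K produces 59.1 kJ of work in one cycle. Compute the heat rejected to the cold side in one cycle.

For a reversible engine, η = 1 − T_C/T_H = 1 − 327.00/1187.00 = 0.7245.
Since Q_C/Q_H = T_C/T_H and Q_H = W/η, Q_C = W·T_C/(T_H − T_C) = 59.1 × 327.00/860.00 = 22.5 kJ.

Q_C ≈ 22.5 kJ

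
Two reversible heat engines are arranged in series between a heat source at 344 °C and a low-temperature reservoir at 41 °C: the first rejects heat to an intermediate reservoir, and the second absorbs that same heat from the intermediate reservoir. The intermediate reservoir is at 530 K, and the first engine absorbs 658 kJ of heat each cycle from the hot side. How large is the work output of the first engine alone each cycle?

T_H = 344 °C → 344 + 273.15 = 617.15 K.
T_C = 41 °C → 41 + 273.15 = 314.15 K.
First-stage efficiency η₁ = 1 − T_m/T_H = 1 − 530.00/617.15 = 0.1412.
W₁ = η₁·Q_H = 0.1412 × 658 = 92.9 kJ.

W₁ ≈ 92.9 kJ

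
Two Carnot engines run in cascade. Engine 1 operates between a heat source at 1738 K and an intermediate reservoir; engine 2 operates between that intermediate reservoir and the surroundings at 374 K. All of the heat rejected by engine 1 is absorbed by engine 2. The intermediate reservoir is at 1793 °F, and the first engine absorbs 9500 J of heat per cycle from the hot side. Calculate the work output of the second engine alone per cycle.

T_m = 1793 °F → (1793 − 32) × 5/9 = 978.33 °C = 1251.48 K.
Heat entering the second stage: Q_m = Q_H·(T_m/T_H) = 9500 × 1251.48/1738.00 = 6840 J.
Second-stage efficiency η₂ = 1 − T_C/T_m = 1 − 374.00/1251.48 = 0.7012, so W₂ = η₂·Q_m = 4800 J.

W₂ ≈ 4800 J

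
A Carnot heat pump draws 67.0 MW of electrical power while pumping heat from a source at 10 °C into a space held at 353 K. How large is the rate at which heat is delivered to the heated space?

T_C = 10 °C → 10 + 273.15 = 283.15 K.
Reversible heating COP: COP_HP = T_H/(T_H − T_C) = 353.00/69.85 = 5.0537.
Q_H = COP_HP · W = 5.0537 × 67.0 = 338.6 MW.

Q̇_H ≈ 338.6 MW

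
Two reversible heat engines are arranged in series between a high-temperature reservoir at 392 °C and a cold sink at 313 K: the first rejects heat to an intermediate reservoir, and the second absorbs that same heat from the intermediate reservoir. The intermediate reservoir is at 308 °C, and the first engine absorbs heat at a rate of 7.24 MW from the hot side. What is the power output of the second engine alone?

Ẇ₂ ≈ 2.92 MW

T_H = 392 °C → 392 + 273.15 = 665.15 K.
T_m = 308 °C → 308 + 273.15 = 581.15 K.
Heat entering the second stage: Q_m = Q_H·(T_m/T_H) = 7.24 × 581.15/665.15 = 6.33 MW.
Second-stage efficiency η₂ = 1 − T_C/T_m = 1 − 313.00/581.15 = 0.4614, so W₂ = η₂·Q_m = 2.92 MW.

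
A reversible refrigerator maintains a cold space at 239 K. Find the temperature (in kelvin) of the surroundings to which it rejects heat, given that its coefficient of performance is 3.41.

COP_R = T_C/(T_H − T_C) ⇒ T_H = T_C·(1 + 1/COP_R) = 239.00 × (1 + 1/3.41) = 309 K.

T_H ≈ 309 K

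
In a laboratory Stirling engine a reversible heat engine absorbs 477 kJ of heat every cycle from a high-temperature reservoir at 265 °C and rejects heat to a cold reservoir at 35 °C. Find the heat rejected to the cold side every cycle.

T_H = 265 °C → 265 + 273.15 = 538.15 K.
T_C = 35 °C → 35 + 273.15 = 308.15 K.
η_rev = 1 − T_C/T_H = 1 − 308.15/538.15 = 0.4274.
For a reversible cycle Q_C/Q_H = T_C/T_H, so Q_C = 477 × 308.15/538.15 = 273.1 kJ.

Q_C ≈ 273.1 kJ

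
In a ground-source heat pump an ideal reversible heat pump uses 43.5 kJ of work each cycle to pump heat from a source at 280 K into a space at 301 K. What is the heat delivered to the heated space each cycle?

Q_H ≈ 624 kJ

For a reversible heat pump, COP_HP = T_H/(T_H − T_C) = 301.00/21.00 = 14.3333.
Q_H = COP_HP · W = 14.3333 × 43.5 = 624 kJ.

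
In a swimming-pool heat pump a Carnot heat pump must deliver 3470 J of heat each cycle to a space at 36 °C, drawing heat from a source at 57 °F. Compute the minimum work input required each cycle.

T_H = 36 °C → 36 + 273.15 = 309.15 K.
T_C = 57 °F → (57 − 32) × 5/9 = 13.89 °C = 287.04 K.
COP_HP = T_H/(T_H − T_C) = 309.15/22.11 = 13.9817.
W = Q_H/COP_HP = 3470/13.9817 = 248 J.

W_in ≈ 248 J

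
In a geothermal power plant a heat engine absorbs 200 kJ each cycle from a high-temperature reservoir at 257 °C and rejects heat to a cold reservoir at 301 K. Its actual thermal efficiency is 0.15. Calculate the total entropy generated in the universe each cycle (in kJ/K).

T_H = 257 °C → 257 + 273.15 = 530.15 K.
W = η·Q_H = 0.15 × 200 = 30.00 kJ, so Q_C = Q_H − W = 170.0 kJ.
Reservoir entropy changes: ΔS_H = −Q_H/T_H = −200/530.15 = -0.3773 kJ/K and ΔS_C = +Q_C/T_C = 170.0/301.00 = 0.5648 kJ/K.
ΔS_univ = −Q_H/T_H + Q_C/T_C = 0.188 kJ/K (> 0, since η = 0.15 < η_Carnot = 0.432).

ΔS_univ ≈ 0.188 kJ/K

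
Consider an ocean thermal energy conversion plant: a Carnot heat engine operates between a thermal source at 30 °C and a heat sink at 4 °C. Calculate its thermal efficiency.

T_H = 30 °C → 30 + 273.15 = 303.15 K.
T_C = 4 °C → 4 + 273.15 = 277.15 K.
η_rev = 1 − T_C/T_H = 1 − 277.15/303.15 = 0.0858.

η ≈ 0.0858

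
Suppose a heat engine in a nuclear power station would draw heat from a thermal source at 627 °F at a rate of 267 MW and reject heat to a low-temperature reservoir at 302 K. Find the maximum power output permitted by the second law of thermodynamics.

Ẇ_max ≈ 133.4 MW

T_H = 627 °F → (627 − 32) × 5/9 = 330.56 °C = 603.71 K.
No engine can exceed the Carnot limit: η_max = 1 − T_C/T_H = 1 − 302.00/603.71 = 0.4998.
W_max = η_max · Q_H = 0.4998 × 267 = 133.4 MW.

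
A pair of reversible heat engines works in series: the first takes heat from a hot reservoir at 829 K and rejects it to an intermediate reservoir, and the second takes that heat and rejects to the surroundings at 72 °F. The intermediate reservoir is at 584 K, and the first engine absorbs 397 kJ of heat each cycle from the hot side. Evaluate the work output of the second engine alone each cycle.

T_C = 72 °F → (72 − 32) × 5/9 = 22.22 °C = 295.37 K.
Heat entering the second stage: Q_m = Q_H·(T_m/T_H) = 397 × 584.00/829.00 = 280 kJ.
Second-stage efficiency η₂ = 1 − T_C/T_m = 1 − 295.37/584.00 = 0.4942, so W₂ = η₂·Q_m = 138 kJ.

W₂ ≈ 138 kJ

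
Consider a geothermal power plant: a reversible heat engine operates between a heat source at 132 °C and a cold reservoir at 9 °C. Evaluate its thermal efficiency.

T_H = 132 °C → 132 + 273.15 = 405.15 K.
T_C = 9 °C → 9 + 273.15 = 282.15 K.
For a reversible engine, η = 1 − T_C/T_H = 1 − 282.15/405.15 = 0.304.

η ≈ 0.304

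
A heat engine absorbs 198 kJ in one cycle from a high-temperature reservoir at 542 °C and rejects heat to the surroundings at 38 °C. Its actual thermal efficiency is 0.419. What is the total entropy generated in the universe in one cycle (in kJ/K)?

T_H = 542 °C → 542 + 273.15 = 815.15 K.
T_C = 38 °C → 38 + 273.15 = 311.15 K.
W = η·Q_H = 0.419 × 198 = 82.96 kJ, so Q_C = Q_H − W = 115.0 kJ.
The hot reservoir loses entropy Q_H/T_H = 198/815.15 = 0.2429 kJ/K; the cold reservoir gains Q_C/T_C = 115.0/311.15 = 0.3697 kJ/K.
ΔS_univ = −Q_H/T_H + Q_C/T_C = 0.1268 kJ/K (> 0, since η = 0.419 < η_Carnot = 0.618).

ΔS_univ ≈ 0.1268 kJ/K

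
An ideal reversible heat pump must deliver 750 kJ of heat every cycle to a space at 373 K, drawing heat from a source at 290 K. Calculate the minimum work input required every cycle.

The Carnot heat-pump COP is COP_HP = T_H/(T_H − T_C) = 373.00/83.00 = 4.4940.
W = Q_H/COP_HP = 750/4.4940 = 166.9 kJ.

W_in ≈ 166.9 kJ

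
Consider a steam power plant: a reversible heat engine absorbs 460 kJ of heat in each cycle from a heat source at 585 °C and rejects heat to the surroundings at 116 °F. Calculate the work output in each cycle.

W ≈ 289 kJ

T_H = 585 °C → 585 + 273.15 = 858.15 K.
T_C = 116 °F → (116 − 32) × 5/9 = 46.67 °C = 319.82 K.
Carnot efficiency: η = 1 − T_C/T_H = 1 − 319.82/858.15 = 0.6273.
W = η·Q_H = 0.6273 × 460 = 289 kJ.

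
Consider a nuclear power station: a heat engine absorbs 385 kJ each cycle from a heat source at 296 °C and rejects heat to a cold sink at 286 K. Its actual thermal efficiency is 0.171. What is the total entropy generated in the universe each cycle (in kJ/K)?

T_H = 296 °C → 296 + 273.15 = 569.15 K.
W = η·Q_H = 0.171 × 385 = 65.84 kJ, so Q_C = Q_H − W = 319.2 kJ.
The hot reservoir loses entropy Q_H/T_H = 385/569.15 = 0.6764 kJ/K; the cold reservoir gains Q_C/T_C = 319.2/286.00 = 1.116 kJ/K.
ΔS_univ = −Q_H/T_H + Q_C/T_C = 0.440 kJ/K (> 0, since η = 0.171 < η_Carnot = 0.497).

ΔS_univ ≈ 0.440 kJ/K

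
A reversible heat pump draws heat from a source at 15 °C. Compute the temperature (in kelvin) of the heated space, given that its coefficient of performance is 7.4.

T_H ≈ 333 K

T_C = 15 °C → 15 + 273.15 = 288.15 K.
COP_HP = T_H/(T_H − T_C) ⇒ T_H = T_C·COP_HP/(COP_HP − 1) = 288.15 × 7.4/(7.4 − 1) = 333 K.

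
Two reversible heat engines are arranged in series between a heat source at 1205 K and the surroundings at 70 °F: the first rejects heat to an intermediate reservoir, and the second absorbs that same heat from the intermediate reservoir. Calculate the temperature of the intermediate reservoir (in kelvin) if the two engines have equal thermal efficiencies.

T_C = 70 °F → (70 − 32) × 5/9 = 21.11 °C = 294.26 K.
Equal efficiencies require 1 − T_m/T_H = 1 − T_C/T_m, i.e. T_m/T_H = T_C/T_m, so T_m = √(T_H·T_C) = √(1205.00 × 294.26) = 595 K.

T_m ≈ 595 K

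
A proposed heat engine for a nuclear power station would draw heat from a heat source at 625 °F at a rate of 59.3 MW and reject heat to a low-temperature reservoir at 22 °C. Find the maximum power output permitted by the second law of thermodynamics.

T_H = 625 °F → (625 − 32) × 5/9 = 329.44 °C = 602.59 K.
T_C = 22 °C → 22 + 273.15 = 295.15 K.
No engine can exceed the Carnot limit: η_max = 1 − T_C/T_H = 1 − 295.15/602.59 = 0.5102.
W_max = η_max · Q_H = 0.5102 × 59.3 = 30.3 MW.

Ẇ_max ≈ 30.3 MW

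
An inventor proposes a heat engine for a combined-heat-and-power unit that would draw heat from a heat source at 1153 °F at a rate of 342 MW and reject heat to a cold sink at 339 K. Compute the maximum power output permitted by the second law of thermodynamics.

Ẇ_max ≈ 213 MW

T_H = 1153 °F → (1153 − 32) × 5/9 = 622.78 °C = 895.93 K.
The upper bound on efficiency is η_max = 1 − T_C/T_H = 1 − 339.00/895.93 = 0.6216.
W_max = η_max · Q_H = 0.6216 × 342 = 213 MW.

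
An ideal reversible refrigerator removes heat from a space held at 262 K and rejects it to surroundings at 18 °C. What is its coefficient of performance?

COP_R ≈ 8.99

T_H = 18 °C → 18 + 273.15 = 291.15 K.
For a reversible refrigerator, COP_R = T_C/(T_H − T_C) = 262.00/(291.15 − 262.00) = 8.99.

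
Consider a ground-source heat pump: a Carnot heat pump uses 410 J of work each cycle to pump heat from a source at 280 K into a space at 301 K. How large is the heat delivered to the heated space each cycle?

The Carnot heat-pump COP is COP_HP = T_H/(T_H − T_C) = 301.00/21.00 = 14.3333.
Q_H = COP_HP · W = 14.3333 × 410 = 5880 J.

Q_H ≈ 5880 J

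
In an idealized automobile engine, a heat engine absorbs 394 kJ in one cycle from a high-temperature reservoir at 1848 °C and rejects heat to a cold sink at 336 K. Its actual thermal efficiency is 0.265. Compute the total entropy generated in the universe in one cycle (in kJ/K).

T_H = 1848 °C → 1848 + 273.15 = 2121.15 K.
W = η·Q_H = 0.265 × 394 = 104.4 kJ, so Q_C = Q_H − W = 289.6 kJ.
Entropy balance on the reservoirs: −Q_H/T_H = -0.1857 kJ/K, +Q_C/T_C = 0.8619 kJ/K.
ΔS_univ = −Q_H/T_H + Q_C/T_C = 0.676 kJ/K (> 0, since η = 0.265 < η_Carnot = 0.842).

ΔS_univ ≈ 0.676 kJ/K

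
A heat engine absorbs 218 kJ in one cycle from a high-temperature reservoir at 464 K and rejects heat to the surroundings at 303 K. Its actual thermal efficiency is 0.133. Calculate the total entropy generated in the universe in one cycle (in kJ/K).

W = η·Q_H = 0.133 × 218 = 28.99 kJ, so Q_C = Q_H − W = 189.0 kJ.
Reservoir entropy changes: ΔS_H = −Q_H/T_H = −218/464.00 = -0.4698 kJ/K and ΔS_C = +Q_C/T_C = 189.0/303.00 = 0.6238 kJ/K.
ΔS_univ = −Q_H/T_H + Q_C/T_C = 0.154 kJ/K (> 0, since η = 0.133 < η_Carnot = 0.347).

ΔS_univ ≈ 0.154 kJ/K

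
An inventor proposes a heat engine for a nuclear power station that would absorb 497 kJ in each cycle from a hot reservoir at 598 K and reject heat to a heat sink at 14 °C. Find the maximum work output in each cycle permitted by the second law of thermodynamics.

T_C = 14 °C → 14 + 273.15 = 287.15 K.
No engine can exceed the Carnot limit: η_max = 1 − T_C/T_H = 1 − 287.15/598.00 = 0.5198.
W_max = η_max · Q_H = 0.5198 × 497 = 258 kJ.

W_max ≈ 258 kJ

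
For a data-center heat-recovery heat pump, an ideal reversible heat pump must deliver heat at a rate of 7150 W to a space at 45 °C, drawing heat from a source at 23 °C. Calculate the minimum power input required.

T_H = 45 °C → 45 + 273.15 = 318.15 K.
T_C = 23 °C → 23 + 273.15 = 296.15 K.
The Carnot heat-pump COP is COP_HP = T_H/(T_H − T_C) = 318.15/22.00 = 14.4614.
W = Q_H/COP_HP = 7150/14.4614 = 494 W.

Ẇ_in ≈ 494 W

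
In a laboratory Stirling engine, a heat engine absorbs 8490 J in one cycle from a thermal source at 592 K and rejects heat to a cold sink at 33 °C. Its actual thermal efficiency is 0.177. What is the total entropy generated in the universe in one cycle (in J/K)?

T_C = 33 °C → 33 + 273.15 = 306.15 K.
W = η·Q_H = 0.177 × 8490 = 1503 J, so Q_C = Q_H − W = 6987 J.
The hot reservoir loses entropy Q_H/T_H = 8490/592.00 = 14.34 J/K; the cold reservoir gains Q_C/T_C = 6987/306.15 = 22.82 J/K.
ΔS_univ = −Q_H/T_H + Q_C/T_C = 8.48 J/K (> 0, since η = 0.177 < η_Carnot = 0.483).

ΔS_univ ≈ 8.48 J/K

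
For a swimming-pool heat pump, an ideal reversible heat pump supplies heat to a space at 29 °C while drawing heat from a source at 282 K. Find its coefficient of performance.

T_H = 29 °C → 29 + 273.15 = 302.15 K.
COP_HP = T_H/(T_H − T_C) = 302.15/(302.15 − 282.00) = 15.0.

COP_HP ≈ 15.0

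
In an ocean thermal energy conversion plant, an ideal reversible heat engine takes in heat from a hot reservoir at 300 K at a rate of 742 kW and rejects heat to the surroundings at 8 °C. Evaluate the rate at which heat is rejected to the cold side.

Q̇_C ≈ 695 kW

T_C = 8 °C → 8 + 273.15 = 281.15 K.
Since the cycle is reversible, η = 1 − T_C/T_H = 1 − 281.15/300.00 = 0.0628.
For a reversible cycle Q_C/Q_H = T_C/T_H, so Q_C = 742 × 281.15/300.00 = 695 kW.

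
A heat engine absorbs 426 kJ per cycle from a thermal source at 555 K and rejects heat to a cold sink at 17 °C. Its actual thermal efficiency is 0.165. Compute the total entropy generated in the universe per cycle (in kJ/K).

ΔS_univ ≈ 0.458 kJ/K

T_C = 17 °C → 17 + 273.15 = 290.15 K.
W = η·Q_H = 0.165 × 426 = 70.29 kJ, so Q_C = Q_H − W = 355.7 kJ.
The hot reservoir loses entropy Q_H/T_H = 426/555.00 = 0.7676 kJ/K; the cold reservoir gains Q_C/T_C = 355.7/290.15 = 1.226 kJ/K.
ΔS_univ = −Q_H/T_H + Q_C/T_C = 0.458 kJ/K (> 0, since η = 0.165 < η_Carnot = 0.477).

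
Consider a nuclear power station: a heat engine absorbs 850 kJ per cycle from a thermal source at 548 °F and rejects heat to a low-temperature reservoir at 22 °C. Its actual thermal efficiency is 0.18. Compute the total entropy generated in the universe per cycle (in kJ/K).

T_H = 548 °F → (548 − 32) × 5/9 = 286.67 °C = 559.82 K.
T_C = 22 °C → 22 + 273.15 = 295.15 K.
W = η·Q_H = 0.18 × 850 = 153.0 kJ, so Q_C = Q_H − W = 697.0 kJ.
The hot reservoir loses entropy Q_H/T_H = 850/559.82 = 1.518 kJ/K; the cold reservoir gains Q_C/T_C = 697.0/295.15 = 2.362 kJ/K.
ΔS_univ = −Q_H/T_H + Q_C/T_C = 0.843 kJ/K (> 0, since η = 0.18 < η_Carnot = 0.473).

ΔS_univ ≈ 0.843 kJ/K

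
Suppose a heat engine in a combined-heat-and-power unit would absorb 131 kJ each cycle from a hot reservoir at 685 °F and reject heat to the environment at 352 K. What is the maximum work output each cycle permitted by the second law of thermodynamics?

W_max ≈ 58.49 kJ

T_H = 685 °F → (685 − 32) × 5/9 = 362.78 °C = 635.93 K.
The second-law ceiling is the Carnot efficiency, η_max = 1 − T_C/T_H = 1 − 352.00/635.93 = 0.4465.
W_max = η_max · Q_H = 0.4465 × 131 = 58.49 kJ.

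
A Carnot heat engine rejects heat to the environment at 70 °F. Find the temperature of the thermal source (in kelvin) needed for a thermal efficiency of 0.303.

T_H ≈ 422 K

T_C = 70 °F → (70 − 32) × 5/9 = 21.11 °C = 294.26 K.
From η = 1 − T_C/T_H, solving for T_H gives T_H = T_C/(1 − η) = 294.26/(1 − 0.303) = 422 K.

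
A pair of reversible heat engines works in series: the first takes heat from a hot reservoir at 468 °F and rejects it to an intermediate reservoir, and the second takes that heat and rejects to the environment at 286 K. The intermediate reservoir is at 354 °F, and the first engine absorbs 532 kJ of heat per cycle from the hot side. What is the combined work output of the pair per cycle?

W_total ≈ 237 kJ

T_H = 468 °F → (468 − 32) × 5/9 = 242.22 °C = 515.37 K.
Two reversible stages in series are equivalent to a single Carnot engine between T_H and T_C, so η_total = 1 − T_C/T_H = 1 − 286.00/515.37 = 0.4451.
W_total = η_total · Q_H = 0.4451 × 532 = 237 kJ.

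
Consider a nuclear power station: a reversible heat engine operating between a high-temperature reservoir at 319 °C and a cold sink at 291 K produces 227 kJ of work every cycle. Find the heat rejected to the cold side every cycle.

Q_C ≈ 219 kJ

T_H = 319 °C → 319 + 273.15 = 592.15 K.
Since the cycle is reversible, η = 1 − T_C/T_H = 1 − 291.00/592.15 = 0.5086.
Since Q_C/Q_H = T_C/T_H and Q_H = W/η, Q_C = W·T_C/(T_H − T_C) = 227 × 291.00/301.15 = 219 kJ.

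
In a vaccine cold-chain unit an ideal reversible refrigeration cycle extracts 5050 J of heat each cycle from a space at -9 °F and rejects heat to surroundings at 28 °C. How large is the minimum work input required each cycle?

T_H = 28 °C → 28 + 273.15 = 301.15 K.
T_C = -9 °F → (-9 − 32) × 5/9 = -22.78 °C = 250.37 K.
The reversible coefficient of performance is COP_R = T_C/(T_H − T_C) = 250.37/50.78 = 4.9307.
W = Q_C/COP_R = 5050/4.9307 = 1024 J.

W_in ≈ 1024 J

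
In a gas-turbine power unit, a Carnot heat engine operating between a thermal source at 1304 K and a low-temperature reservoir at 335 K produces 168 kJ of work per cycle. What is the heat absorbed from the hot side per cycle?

Q_H ≈ 226 kJ

Carnot efficiency: η = 1 − T_C/T_H = 1 − 335.00/1304.00 = 0.7431.
Q_H = W/η = 168/0.7431 = 226 kJ.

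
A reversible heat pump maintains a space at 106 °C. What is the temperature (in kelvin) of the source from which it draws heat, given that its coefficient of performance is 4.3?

T_H = 106 °C → 106 + 273.15 = 379.15 K.
COP_HP = T_H/(T_H − T_C) ⇒ T_C = T_H·(COP_HP − 1)/COP_HP = 379.15 × (4.3 − 1)/4.3 = 291 K.

T_C ≈ 291 K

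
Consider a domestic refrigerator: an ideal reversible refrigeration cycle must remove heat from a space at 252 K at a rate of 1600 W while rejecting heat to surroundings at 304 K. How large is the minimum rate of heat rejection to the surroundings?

For a reversible cycle Q_H/Q_C = T_H/T_C, so Q_H = Q_C·T_H/T_C = 1600 × 304.00/252.00 = 1930 W.

Q̇_H ≈ 1930 W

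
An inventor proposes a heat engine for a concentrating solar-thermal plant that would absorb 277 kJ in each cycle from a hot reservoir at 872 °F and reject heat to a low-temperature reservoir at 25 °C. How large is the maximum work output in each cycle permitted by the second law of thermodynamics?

T_H = 872 °F → (872 − 32) × 5/9 = 466.67 °C = 739.82 K.
T_C = 25 °C → 25 + 273.15 = 298.15 K.
The second-law ceiling is the Carnot efficiency, η_max = 1 − T_C/T_H = 1 − 298.15/739.82 = 0.5970.
W_max = η_max · Q_H = 0.5970 × 277 = 165.4 kJ.

W_max ≈ 165.4 kJ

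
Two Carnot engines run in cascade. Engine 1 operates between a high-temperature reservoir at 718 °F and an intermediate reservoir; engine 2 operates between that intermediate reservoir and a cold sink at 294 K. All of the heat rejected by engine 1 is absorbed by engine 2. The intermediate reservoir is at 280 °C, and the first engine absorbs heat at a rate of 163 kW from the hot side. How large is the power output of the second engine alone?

T_H = 718 °F → (718 − 32) × 5/9 = 381.11 °C = 654.26 K.
T_m = 280 °C → 280 + 273.15 = 553.15 K.
Heat entering the second stage: Q_m = Q_H·(T_m/T_H) = 163 × 553.15/654.26 = 138 kW.
Second-stage efficiency η₂ = 1 − T_C/T_m = 1 − 294.00/553.15 = 0.4685, so W₂ = η₂·Q_m = 64.6 kW.

Ẇ₂ ≈ 64.6 kW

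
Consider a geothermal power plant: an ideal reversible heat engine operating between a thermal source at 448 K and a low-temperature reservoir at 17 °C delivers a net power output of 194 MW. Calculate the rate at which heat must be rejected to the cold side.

T_C = 17 °C → 17 + 273.15 = 290.15 K.
η_rev = 1 − T_C/T_H = 1 − 290.15/448.00 = 0.3523.
Since Q_C/Q_H = T_C/T_H and Q_H = W/η, Q_C = W·T_C/(T_H − T_C) = 194 × 290.15/157.85 = 356.6 MW.

Q̇_C ≈ 356.6 MW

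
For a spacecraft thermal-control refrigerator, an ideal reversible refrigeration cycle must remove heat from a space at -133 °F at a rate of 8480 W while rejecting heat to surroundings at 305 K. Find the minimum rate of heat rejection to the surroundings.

T_C = -133 °F → (-133 − 32) × 5/9 = -91.67 °C = 181.48 K.
For a reversible cycle Q_H/Q_C = T_H/T_C, so Q_H = Q_C·T_H/T_C = 8480 × 305.00/181.48 = 14300 W.

Q̇_H ≈ 14300 W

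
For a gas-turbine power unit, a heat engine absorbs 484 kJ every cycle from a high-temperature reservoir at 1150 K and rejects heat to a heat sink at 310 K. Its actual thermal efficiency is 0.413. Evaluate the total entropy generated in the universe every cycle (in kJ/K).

ΔS_univ ≈ 0.4956 kJ/K

W = η·Q_H = 0.413 × 484 = 199.9 kJ, so Q_C = Q_H − W = 284.1 kJ.
Entropy balance on the reservoirs: −Q_H/T_H = -0.4209 kJ/K, +Q_C/T_C = 0.9165 kJ/K.
ΔS_univ = −Q_H/T_H + Q_C/T_C = 0.4956 kJ/K (> 0, since η = 0.413 < η_Carnot = 0.730).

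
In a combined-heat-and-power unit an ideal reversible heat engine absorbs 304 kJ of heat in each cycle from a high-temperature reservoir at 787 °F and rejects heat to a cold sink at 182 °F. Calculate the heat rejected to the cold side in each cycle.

Q_C ≈ 156 kJ

T_H = 787 °F → (787 − 32) × 5/9 = 419.44 °C = 692.59 K.
T_C = 182 °F → (182 − 32) × 5/9 = 83.33 °C = 356.48 K.
For a reversible engine, η = 1 − T_C/T_H = 1 − 356.48/692.59 = 0.4853.
For a reversible cycle Q_C/Q_H = T_C/T_H, so Q_C = 304 × 356.48/692.59 = 156 kJ.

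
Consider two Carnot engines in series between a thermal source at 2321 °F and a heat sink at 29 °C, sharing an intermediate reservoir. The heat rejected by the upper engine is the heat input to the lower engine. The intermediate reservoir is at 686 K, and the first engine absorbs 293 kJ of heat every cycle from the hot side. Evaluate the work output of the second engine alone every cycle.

W₂ ≈ 72.8 kJ

T_H = 2321 °F → (2321 − 32) × 5/9 = 1271.67 °C = 1544.82 K.
T_C = 29 °C → 29 + 273.15 = 302.15 K.
Heat entering the second stage: Q_m = Q_H·(T_m/T_H) = 293 × 686.00/1544.82 = 130 kJ.
Second-stage efficiency η₂ = 1 − T_C/T_m = 1 − 302.15/686.00 = 0.5595, so W₂ = η₂·Q_m = 72.8 kJ.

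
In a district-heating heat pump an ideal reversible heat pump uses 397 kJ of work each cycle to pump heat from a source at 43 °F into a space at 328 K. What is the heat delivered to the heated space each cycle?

T_C = 43 °F → (43 − 32) × 5/9 = 6.11 °C = 279.26 K.
For a reversible heat pump, COP_HP = T_H/(T_H − T_C) = 328.00/48.74 = 6.7297.
Q_H = COP_HP · W = 6.7297 × 397 = 2670 kJ.

Q_H ≈ 2670 kJ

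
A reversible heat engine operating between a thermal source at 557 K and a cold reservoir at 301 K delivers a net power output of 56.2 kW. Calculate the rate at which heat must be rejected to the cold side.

The Carnot efficiency is η = 1 − T_C/T_H = 1 − 301.00/557.00 = 0.4596.
Since Q_C/Q_H = T_C/T_H and Q_H = W/η, Q_C = W·T_C/(T_H − T_C) = 56.2 × 301.00/256.00 = 66.1 kW.

Q̇_C ≈ 66.1 kW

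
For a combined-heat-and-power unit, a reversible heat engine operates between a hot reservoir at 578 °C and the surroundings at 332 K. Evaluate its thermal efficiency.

T_H = 578 °C → 578 + 273.15 = 851.15 K.
Carnot efficiency: η = 1 − T_C/T_H = 1 − 332.00/851.15 = 0.610.

η ≈ 0.610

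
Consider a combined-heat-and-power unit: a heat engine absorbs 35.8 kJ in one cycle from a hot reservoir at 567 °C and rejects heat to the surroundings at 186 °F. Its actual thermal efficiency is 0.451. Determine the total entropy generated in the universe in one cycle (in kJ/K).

ΔS_univ ≈ 0.0122 kJ/K

T_H = 567 °C → 567 + 273.15 = 840.15 K.
T_C = 186 °F → (186 − 32) × 5/9 = 85.56 °C = 358.71 K.
W = η·Q_H = 0.451 × 35.8 = 16.15 kJ, so Q_C = Q_H − W = 19.65 kJ.
Reservoir entropy changes: ΔS_H = −Q_H/T_H = −35.8/840.15 = -0.04261 kJ/K and ΔS_C = +Q_C/T_C = 19.65/358.71 = 0.05479 kJ/K.
ΔS_univ = −Q_H/T_H + Q_C/T_C = 0.0122 kJ/K (> 0, since η = 0.451 < η_Carnot = 0.573).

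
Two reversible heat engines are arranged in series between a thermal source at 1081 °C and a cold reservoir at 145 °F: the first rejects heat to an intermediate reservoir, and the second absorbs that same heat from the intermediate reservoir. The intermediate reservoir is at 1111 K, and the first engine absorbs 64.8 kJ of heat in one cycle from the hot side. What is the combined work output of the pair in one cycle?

W_total ≈ 48.7 kJ

T_H = 1081 °C → 1081 + 273.15 = 1354.15 K.
T_C = 145 °F → (145 − 32) × 5/9 = 62.78 °C = 335.93 K.
Two reversible stages in series are equivalent to a single Carnot engine between T_H and T_C, so η_total = 1 − T_C/T_H = 1 − 335.93/1354.15 = 0.7519.
W_total = η_total · Q_H = 0.7519 × 64.8 = 48.7 kJ.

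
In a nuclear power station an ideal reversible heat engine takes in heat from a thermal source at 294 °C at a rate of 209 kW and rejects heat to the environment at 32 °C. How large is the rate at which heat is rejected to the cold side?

Q̇_C ≈ 112 kW

T_H = 294 °C → 294 + 273.15 = 567.15 K.
T_C = 32 °C → 32 + 273.15 = 305.15 K.
The Carnot efficiency is η = 1 − T_C/T_H = 1 − 305.15/567.15 = 0.4620.
For a reversible cycle Q_C/Q_H = T_C/T_H, so Q_C = 209 × 305.15/567.15 = 112 kW.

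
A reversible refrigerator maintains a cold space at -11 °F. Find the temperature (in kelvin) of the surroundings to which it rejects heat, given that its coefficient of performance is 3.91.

T_H ≈ 313 K

T_C = -11 °F → (-11 − 32) × 5/9 = -23.89 °C = 249.26 K.
COP_R = T_C/(T_H − T_C) ⇒ T_H = T_C·(1 + 1/COP_R) = 249.26 × (1 + 1/3.91) = 313 K.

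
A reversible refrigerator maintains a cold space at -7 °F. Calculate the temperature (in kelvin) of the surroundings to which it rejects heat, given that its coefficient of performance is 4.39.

T_C = -7 °F → (-7 − 32) × 5/9 = -21.67 °C = 251.48 K.
COP_R = T_C/(T_H − T_C) ⇒ T_H = T_C·(1 + 1/COP_R) = 251.48 × (1 + 1/4.39) = 309 K.

T_H ≈ 309 K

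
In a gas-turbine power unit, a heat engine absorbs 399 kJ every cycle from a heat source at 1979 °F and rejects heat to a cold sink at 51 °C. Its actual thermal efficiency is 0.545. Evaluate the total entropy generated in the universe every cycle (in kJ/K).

T_H = 1979 °F → (1979 − 32) × 5/9 = 1081.67 °C = 1354.82 K.
T_C = 51 °C → 51 + 273.15 = 324.15 K.
W = η·Q_H = 0.545 × 399 = 217.5 kJ, so Q_C = Q_H − W = 181.5 kJ.
Entropy balance on the reservoirs: −Q_H/T_H = -0.2945 kJ/K, +Q_C/T_C = 0.5601 kJ/K.
ΔS_univ = −Q_H/T_H + Q_C/T_C = 0.2656 kJ/K (> 0, since η = 0.545 < η_Carnot = 0.761).

ΔS_univ ≈ 0.2656 kJ/K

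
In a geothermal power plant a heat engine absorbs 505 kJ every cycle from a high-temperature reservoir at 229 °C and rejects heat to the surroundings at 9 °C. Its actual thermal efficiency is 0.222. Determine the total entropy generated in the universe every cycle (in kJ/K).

T_H = 229 °C → 229 + 273.15 = 502.15 K.
T_C = 9 °C → 9 + 273.15 = 282.15 K.
W = η·Q_H = 0.222 × 505 = 112.1 kJ, so Q_C = Q_H − W = 392.9 kJ.
Reservoir entropy changes: ΔS_H = −Q_H/T_H = −505/502.15 = -1.006 kJ/K and ΔS_C = +Q_C/T_C = 392.9/282.15 = 1.392 kJ/K.
ΔS_univ = −Q_H/T_H + Q_C/T_C = 0.3868 kJ/K (> 0, since η = 0.222 < η_Carnot = 0.438).

ΔS_univ ≈ 0.3868 kJ/K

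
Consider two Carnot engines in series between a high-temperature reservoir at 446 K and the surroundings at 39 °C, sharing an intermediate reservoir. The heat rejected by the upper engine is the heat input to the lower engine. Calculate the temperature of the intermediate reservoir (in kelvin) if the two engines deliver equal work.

T_C = 39 °C → 39 + 273.15 = 312.15 K.
For reversible stages Q_m = Q_H·(T_m/T_H). Setting W₁ = Q_H(1 − T_m/T_H) equal to W₂ = Q_m(1 − T_C/T_m) = Q_H·(T_m − T_C)/T_H gives T_H − T_m = T_m − T_C, so T_m = (T_H + T_C)/2 = (446.00 + 312.15)/2 = 379.1 K.

T_m ≈ 379.1 K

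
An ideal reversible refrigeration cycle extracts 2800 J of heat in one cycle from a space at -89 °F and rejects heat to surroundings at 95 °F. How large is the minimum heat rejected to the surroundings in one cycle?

T_H = 95 °F → (95 − 32) × 5/9 = 35.00 °C = 308.15 K.
T_C = -89 °F → (-89 − 32) × 5/9 = -67.22 °C = 205.93 K.
For a reversible cycle Q_H/Q_C = T_H/T_C, so Q_H = Q_C·T_H/T_C = 2800 × 308.15/205.93 = 4190 J.

Q_H ≈ 4190 J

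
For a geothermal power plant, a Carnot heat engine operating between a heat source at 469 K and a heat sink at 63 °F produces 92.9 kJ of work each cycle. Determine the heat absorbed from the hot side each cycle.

T_C = 63 °F → (63 − 32) × 5/9 = 17.22 °C = 290.37 K.
Since the cycle is reversible, η = 1 − T_C/T_H = 1 − 290.37/469.00 = 0.3809.
Q_H = W/η = 92.9/0.3809 = 244 kJ.

Q_H ≈ 244 kJ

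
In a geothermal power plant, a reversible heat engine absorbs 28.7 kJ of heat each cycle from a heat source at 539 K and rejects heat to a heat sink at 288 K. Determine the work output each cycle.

For a reversible engine, η = 1 − T_C/T_H = 1 − 288.00/539.00 = 0.4657.
W = η·Q_H = 0.4657 × 28.7 = 13.36 kJ.

W ≈ 13.36 kJ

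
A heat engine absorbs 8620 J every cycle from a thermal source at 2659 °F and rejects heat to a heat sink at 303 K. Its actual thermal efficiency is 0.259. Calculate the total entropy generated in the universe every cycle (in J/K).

ΔS_univ ≈ 16.11 J/K

T_H = 2659 °F → (2659 − 32) × 5/9 = 1459.44 °C = 1732.59 K.
W = η·Q_H = 0.259 × 8620 = 2233 J, so Q_C = Q_H − W = 6387 J.
Reservoir entropy changes: ΔS_H = −Q_H/T_H = −8620/1732.59 = -4.975 J/K and ΔS_C = +Q_C/T_C = 6387/303.00 = 21.08 J/K.
ΔS_univ = −Q_H/T_H + Q_C/T_C = 16.11 J/K (> 0, since η = 0.259 < η_Carnot = 0.825).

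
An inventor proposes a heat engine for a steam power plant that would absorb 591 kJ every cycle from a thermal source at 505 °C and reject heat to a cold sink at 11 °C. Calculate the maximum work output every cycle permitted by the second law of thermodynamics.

T_H = 505 °C → 505 + 273.15 = 778.15 K.
T_C = 11 °C → 11 + 273.15 = 284.15 K.
The second-law ceiling is the Carnot efficiency, η_max = 1 − T_C/T_H = 1 − 284.15/778.15 = 0.6348.
W_max = η_max · Q_H = 0.6348 × 591 = 375 kJ.

W_max ≈ 375 kJ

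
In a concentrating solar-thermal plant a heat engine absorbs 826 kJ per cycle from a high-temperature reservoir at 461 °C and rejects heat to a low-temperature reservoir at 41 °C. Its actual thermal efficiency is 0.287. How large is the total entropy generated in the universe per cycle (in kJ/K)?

T_H = 461 °C → 461 + 273.15 = 734.15 K.
T_C = 41 °C → 41 + 273.15 = 314.15 K.
W = η·Q_H = 0.287 × 826 = 237.1 kJ, so Q_C = Q_H − W = 588.9 kJ.
Reservoir entropy changes: ΔS_H = −Q_H/T_H = −826/734.15 = -1.125 kJ/K and ΔS_C = +Q_C/T_C = 588.9/314.15 = 1.875 kJ/K.
ΔS_univ = −Q_H/T_H + Q_C/T_C = 0.750 kJ/K (> 0, since η = 0.287 < η_Carnot = 0.572).

ΔS_univ ≈ 0.750 kJ/K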